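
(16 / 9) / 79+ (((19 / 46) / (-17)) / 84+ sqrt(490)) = 345833 / 15568056+ 7 * sqrt(10) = 22.16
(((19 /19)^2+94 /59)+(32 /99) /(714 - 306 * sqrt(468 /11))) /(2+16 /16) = 257937163 /298405539 - 32 * sqrt(143) /6181659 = 0.86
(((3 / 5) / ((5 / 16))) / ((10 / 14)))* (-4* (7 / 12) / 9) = -784 / 1125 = -0.70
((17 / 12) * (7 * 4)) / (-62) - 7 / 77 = -1495 / 2046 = -0.73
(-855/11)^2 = 731025/121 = 6041.53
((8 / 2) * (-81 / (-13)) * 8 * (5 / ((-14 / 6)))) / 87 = -12960 / 2639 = -4.91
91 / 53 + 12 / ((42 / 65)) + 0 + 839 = 318796 / 371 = 859.29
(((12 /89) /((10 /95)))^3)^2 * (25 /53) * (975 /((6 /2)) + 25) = 729.16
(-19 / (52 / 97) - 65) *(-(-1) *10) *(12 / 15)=-10446 / 13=-803.54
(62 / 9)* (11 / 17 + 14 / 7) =310 / 17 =18.24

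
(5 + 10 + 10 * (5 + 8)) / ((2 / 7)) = 1015 / 2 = 507.50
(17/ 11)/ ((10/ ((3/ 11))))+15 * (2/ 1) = 36351/ 1210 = 30.04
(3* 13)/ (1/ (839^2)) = 27452919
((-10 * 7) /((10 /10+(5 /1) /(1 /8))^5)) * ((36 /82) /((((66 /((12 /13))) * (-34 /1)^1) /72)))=90720 /11547503409871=0.00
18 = 18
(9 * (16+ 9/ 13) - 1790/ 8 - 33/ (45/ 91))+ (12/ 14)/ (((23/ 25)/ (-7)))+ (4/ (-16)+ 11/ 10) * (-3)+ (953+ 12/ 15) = 7216147/ 8970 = 804.48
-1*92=-92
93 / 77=1.21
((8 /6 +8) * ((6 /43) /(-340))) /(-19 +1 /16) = 224 /1107465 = 0.00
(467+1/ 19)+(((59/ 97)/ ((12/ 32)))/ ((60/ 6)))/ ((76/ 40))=2582806/ 5529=467.14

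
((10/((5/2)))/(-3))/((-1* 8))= 0.17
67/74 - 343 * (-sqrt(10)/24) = 67/74 +343 * sqrt(10)/24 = 46.10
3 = 3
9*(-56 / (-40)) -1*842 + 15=-4072 / 5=-814.40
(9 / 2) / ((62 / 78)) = 351 / 62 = 5.66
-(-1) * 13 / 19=0.68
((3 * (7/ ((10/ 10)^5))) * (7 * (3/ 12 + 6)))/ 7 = 525/ 4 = 131.25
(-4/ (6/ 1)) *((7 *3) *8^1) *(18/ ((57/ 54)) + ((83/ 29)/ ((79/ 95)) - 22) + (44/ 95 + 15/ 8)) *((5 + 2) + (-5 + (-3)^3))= 101468290/ 43529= 2331.05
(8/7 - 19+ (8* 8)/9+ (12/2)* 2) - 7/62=4457/3906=1.14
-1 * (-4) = 4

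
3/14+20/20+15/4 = 139/28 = 4.96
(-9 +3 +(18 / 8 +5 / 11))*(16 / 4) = -145 / 11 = -13.18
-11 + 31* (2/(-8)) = -75/4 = -18.75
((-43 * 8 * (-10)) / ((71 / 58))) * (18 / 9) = 399040 / 71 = 5620.28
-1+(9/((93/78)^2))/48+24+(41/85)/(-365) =2758554371/119260100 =23.13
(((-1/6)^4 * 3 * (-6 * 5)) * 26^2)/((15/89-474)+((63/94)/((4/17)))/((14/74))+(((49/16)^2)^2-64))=115822919680/1072782186417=0.11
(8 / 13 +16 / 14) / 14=80 / 637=0.13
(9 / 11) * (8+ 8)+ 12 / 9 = 476 / 33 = 14.42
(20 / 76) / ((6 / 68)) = 170 / 57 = 2.98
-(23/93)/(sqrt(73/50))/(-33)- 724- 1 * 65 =-789 + 115 * sqrt(146)/224037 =-788.99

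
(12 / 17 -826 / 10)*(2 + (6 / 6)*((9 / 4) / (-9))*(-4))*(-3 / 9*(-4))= -27844 / 85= -327.58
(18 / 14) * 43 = 387 / 7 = 55.29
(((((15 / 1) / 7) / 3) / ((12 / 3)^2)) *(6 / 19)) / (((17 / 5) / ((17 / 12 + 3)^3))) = 3721925 / 10418688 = 0.36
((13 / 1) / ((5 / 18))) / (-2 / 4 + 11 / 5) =468 / 17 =27.53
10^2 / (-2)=-50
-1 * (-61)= 61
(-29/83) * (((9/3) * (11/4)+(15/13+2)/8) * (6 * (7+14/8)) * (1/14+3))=-16815795/34528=-487.02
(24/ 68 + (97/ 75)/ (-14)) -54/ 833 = 24457/ 124950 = 0.20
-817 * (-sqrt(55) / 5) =1211.81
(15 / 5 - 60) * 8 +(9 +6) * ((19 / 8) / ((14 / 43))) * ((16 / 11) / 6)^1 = -66139 / 154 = -429.47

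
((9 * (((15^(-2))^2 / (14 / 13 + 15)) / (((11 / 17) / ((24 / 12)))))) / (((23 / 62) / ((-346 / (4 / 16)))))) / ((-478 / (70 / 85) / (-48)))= -249872896 / 23695505625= -0.01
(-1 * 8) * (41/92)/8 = -0.45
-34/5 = -6.80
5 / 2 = 2.50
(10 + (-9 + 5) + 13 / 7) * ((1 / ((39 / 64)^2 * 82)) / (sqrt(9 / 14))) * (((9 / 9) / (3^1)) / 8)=14080 * sqrt(14) / 3928743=0.01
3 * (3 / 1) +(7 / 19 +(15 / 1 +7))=596 / 19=31.37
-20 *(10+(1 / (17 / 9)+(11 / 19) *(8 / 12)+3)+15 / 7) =-2178460 / 6783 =-321.16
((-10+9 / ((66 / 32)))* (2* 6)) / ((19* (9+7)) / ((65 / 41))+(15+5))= -130 / 407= -0.32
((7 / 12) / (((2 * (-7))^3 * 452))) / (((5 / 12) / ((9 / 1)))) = -9 / 885920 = -0.00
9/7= 1.29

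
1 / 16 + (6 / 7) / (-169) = 1087 / 18928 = 0.06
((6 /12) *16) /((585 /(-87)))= -232 /195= -1.19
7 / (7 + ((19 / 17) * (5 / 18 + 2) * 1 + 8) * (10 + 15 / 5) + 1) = 2142 / 44399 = 0.05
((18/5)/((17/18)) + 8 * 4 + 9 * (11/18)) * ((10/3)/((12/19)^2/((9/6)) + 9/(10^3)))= 845101000/1687233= 500.88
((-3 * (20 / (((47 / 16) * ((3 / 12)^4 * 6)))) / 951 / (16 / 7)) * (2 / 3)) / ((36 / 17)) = -152320 / 1206819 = -0.13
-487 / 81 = -6.01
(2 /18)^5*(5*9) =5 /6561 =0.00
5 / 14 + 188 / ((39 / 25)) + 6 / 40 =660769 / 5460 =121.02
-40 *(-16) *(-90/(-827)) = 57600/827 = 69.65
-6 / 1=-6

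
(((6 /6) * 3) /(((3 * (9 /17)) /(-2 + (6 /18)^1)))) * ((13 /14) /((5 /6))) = -221 /63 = -3.51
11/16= 0.69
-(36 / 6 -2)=-4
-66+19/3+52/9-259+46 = -2402/9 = -266.89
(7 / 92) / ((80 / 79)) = 553 / 7360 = 0.08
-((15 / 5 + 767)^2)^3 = -208422380089000000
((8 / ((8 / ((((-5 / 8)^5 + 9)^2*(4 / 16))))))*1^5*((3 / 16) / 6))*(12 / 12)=85139653369 / 137438953472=0.62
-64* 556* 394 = -14020096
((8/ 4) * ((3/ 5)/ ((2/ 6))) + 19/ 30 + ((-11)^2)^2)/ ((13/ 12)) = 878714/ 65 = 13518.68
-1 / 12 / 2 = -1 / 24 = -0.04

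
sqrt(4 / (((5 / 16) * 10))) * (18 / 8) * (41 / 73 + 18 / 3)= 16.70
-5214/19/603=-1738/3819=-0.46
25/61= 0.41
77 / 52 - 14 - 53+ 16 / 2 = -57.52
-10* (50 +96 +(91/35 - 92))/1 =-566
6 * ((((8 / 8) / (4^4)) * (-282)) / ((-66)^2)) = -0.00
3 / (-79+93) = 3 / 14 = 0.21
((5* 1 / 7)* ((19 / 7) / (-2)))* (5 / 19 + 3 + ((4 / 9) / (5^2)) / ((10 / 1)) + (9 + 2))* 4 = -87118 / 1575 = -55.31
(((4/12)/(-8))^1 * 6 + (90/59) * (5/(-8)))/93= -71/5487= -0.01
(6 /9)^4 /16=1 /81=0.01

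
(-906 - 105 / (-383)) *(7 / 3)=-809417 / 383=-2113.36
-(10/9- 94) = 836/9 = 92.89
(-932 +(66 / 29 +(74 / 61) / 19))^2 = 976363260163344 / 1129699321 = 864268.25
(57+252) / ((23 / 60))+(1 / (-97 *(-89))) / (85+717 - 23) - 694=17337325869 / 154677461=112.09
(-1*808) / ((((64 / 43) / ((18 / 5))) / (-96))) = 938088 / 5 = 187617.60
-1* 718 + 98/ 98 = -717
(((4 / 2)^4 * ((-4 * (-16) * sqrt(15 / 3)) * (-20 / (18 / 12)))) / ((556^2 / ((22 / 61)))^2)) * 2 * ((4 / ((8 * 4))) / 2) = -9680 * sqrt(5) / 4167159520683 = -0.00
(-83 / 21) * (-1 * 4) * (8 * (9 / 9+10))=29216 / 21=1391.24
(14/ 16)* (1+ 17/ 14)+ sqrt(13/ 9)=sqrt(13)/ 3+ 31/ 16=3.14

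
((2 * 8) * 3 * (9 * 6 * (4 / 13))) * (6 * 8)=38281.85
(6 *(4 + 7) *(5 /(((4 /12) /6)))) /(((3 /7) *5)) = 2772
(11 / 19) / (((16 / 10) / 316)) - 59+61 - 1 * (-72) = 7157 / 38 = 188.34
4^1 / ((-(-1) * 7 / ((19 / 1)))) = 76 / 7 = 10.86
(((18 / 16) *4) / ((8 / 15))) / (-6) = -45 / 32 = -1.41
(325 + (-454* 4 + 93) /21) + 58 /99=243.54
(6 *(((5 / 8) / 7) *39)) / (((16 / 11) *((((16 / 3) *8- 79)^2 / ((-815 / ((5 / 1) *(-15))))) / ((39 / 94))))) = 24544377 / 500332672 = 0.05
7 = 7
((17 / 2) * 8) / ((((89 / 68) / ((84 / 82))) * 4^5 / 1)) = 6069 / 116768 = 0.05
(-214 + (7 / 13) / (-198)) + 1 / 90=-213.99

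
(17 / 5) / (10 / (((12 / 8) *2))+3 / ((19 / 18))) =969 / 1760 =0.55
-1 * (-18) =18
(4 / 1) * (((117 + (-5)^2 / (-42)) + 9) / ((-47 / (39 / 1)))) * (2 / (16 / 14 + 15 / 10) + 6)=-34235500 / 12173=-2812.41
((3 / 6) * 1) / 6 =1 / 12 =0.08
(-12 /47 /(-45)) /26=2 /9165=0.00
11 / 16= 0.69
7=7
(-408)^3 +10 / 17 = -1154594294 / 17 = -67917311.41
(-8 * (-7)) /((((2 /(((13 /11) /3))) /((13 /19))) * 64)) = 1183 /10032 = 0.12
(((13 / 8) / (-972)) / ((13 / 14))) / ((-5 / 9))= 7 / 2160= 0.00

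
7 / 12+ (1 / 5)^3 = 887 / 1500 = 0.59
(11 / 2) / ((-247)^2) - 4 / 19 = -25677 / 122018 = -0.21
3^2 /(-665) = -9 /665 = -0.01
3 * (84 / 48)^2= 147 / 16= 9.19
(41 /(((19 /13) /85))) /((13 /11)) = 38335 /19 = 2017.63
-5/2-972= -1949/2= -974.50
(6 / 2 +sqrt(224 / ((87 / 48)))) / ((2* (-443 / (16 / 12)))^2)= 4 / 588747 +64* sqrt(406) / 51220989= 0.00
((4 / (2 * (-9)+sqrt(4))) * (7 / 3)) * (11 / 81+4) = -2345 / 972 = -2.41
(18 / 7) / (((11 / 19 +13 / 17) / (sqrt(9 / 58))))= 8721 * sqrt(58) / 88102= 0.75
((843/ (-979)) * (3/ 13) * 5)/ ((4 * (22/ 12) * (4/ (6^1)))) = -113805/ 559988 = -0.20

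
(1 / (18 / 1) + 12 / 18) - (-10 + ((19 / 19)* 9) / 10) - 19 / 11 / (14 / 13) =8.22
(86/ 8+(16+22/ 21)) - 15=1075/ 84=12.80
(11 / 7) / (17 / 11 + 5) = 121 / 504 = 0.24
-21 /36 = -7 /12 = -0.58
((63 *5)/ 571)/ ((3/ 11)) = 1155/ 571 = 2.02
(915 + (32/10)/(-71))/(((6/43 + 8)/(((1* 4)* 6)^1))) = 2697.81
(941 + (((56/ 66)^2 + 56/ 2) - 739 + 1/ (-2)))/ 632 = 501419/ 1376496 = 0.36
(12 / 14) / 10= 0.09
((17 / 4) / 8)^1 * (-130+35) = -50.47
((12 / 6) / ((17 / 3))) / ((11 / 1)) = 6 / 187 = 0.03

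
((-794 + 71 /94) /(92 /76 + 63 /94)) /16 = -1416735 /53744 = -26.36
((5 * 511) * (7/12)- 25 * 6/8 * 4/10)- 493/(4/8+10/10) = 4617/4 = 1154.25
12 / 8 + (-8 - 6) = -25 / 2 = -12.50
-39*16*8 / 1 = -4992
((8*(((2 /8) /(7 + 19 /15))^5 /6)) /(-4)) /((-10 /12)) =151875 /15009920319488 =0.00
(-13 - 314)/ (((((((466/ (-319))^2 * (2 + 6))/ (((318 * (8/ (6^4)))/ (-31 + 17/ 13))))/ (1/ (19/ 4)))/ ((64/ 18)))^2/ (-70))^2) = -206511819306737395936940049528727393600/ 1825554688493758857033199551704725038822987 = -0.00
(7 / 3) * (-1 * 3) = -7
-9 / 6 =-3 / 2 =-1.50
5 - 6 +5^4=624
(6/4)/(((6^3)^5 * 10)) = 0.00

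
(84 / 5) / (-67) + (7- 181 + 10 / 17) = -989008 / 5695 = -173.66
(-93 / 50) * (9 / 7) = -837 / 350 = -2.39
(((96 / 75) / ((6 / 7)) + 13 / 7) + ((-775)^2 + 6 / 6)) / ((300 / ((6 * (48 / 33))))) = 2522643272 / 144375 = 17472.85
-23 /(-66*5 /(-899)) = -20677 /330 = -62.66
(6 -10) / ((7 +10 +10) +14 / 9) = -36 / 257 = -0.14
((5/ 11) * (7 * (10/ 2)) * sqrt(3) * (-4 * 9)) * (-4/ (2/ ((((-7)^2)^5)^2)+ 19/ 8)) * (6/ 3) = 6434448354239431760640 * sqrt(3)/ 3335316731240181677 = 3341.45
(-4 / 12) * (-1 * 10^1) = 3.33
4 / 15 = 0.27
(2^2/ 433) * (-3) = -0.03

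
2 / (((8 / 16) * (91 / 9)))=36 / 91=0.40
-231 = -231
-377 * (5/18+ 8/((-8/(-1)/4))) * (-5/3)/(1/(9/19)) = 145145/114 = 1273.20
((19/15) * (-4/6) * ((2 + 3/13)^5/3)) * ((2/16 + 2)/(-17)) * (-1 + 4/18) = -2727982817/1804483980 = -1.51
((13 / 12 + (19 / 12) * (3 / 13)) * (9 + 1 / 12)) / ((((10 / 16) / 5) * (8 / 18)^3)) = 997677 / 832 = 1199.13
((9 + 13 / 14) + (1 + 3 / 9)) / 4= 473 / 168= 2.82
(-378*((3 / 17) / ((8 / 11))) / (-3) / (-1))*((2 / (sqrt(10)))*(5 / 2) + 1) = -78.91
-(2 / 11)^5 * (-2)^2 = -128 / 161051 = -0.00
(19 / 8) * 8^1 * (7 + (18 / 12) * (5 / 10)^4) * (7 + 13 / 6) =237215 / 192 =1235.49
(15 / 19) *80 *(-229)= -274800 / 19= -14463.16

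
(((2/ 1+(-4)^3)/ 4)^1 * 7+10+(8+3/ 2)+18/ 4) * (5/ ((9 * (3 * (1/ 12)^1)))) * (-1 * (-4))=-6760/ 9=-751.11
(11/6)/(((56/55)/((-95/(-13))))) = 57475/4368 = 13.16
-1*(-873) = 873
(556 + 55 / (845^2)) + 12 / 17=1351506707 / 2427685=556.71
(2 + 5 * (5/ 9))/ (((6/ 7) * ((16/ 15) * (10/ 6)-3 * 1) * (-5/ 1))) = 301/ 330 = 0.91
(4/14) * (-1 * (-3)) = 6/7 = 0.86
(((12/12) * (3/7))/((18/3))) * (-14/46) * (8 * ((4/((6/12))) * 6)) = -192/23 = -8.35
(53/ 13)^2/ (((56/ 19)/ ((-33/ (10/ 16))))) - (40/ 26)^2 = -1775243/ 5915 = -300.13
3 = 3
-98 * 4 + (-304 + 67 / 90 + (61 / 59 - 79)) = -4105807 / 5310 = -773.22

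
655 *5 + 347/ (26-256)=752903/ 230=3273.49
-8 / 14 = -4 / 7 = -0.57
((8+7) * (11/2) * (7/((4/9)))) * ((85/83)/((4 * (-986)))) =-51975/154048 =-0.34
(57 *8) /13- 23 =157 /13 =12.08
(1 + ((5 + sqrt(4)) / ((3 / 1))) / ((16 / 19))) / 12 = 181 / 576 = 0.31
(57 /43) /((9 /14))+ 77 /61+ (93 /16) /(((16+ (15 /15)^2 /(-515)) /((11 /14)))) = 3.61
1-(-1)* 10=11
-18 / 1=-18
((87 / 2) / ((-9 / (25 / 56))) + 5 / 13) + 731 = 3185263 / 4368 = 729.23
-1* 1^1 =-1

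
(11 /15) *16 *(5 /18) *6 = 176 /9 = 19.56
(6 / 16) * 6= 9 / 4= 2.25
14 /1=14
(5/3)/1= 5/3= 1.67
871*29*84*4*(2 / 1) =16974048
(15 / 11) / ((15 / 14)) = 14 / 11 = 1.27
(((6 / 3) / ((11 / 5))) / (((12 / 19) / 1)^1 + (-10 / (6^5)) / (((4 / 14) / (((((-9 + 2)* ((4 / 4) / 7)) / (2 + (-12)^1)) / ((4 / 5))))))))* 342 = 4042275840 / 8204141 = 492.71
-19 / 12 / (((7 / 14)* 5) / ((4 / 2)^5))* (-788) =239552 / 15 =15970.13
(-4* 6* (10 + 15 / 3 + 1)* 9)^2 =11943936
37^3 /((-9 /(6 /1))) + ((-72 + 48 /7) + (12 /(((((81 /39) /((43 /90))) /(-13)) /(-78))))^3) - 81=21931762508.72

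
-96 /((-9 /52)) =1664 /3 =554.67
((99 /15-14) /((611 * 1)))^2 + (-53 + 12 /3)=-457316856 /9333025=-49.00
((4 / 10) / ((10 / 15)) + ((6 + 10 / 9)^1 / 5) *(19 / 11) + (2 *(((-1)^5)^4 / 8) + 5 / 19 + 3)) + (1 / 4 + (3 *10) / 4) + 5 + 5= 228727 / 9405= 24.32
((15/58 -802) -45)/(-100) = 49111/5800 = 8.47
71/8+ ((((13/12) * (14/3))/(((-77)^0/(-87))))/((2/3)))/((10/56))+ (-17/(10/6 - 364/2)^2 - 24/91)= -3685.99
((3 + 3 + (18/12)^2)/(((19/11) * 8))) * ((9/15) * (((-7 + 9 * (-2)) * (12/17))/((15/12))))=-3267/646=-5.06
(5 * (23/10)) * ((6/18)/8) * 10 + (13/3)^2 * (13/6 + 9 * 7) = 265351/216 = 1228.48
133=133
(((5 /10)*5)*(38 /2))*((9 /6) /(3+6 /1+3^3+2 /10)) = 1425 /724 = 1.97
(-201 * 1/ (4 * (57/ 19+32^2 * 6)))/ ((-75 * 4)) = 67/ 2458800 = 0.00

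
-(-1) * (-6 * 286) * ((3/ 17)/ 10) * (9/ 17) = -23166/ 1445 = -16.03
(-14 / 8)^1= -7 / 4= -1.75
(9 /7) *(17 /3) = 51 /7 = 7.29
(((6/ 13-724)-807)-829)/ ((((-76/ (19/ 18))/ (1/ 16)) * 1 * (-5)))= -15337/ 37440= -0.41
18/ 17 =1.06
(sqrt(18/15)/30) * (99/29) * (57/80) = 1881 * sqrt(30)/116000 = 0.09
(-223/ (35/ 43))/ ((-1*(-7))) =-9589/ 245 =-39.14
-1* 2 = -2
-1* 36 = -36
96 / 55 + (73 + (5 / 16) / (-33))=74.74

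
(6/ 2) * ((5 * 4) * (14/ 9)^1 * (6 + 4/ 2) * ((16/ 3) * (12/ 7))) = 20480/ 3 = 6826.67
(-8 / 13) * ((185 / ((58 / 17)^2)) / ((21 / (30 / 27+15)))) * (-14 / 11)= 1069300 / 111969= 9.55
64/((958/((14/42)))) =0.02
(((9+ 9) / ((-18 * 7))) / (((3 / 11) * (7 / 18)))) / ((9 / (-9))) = 66 / 49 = 1.35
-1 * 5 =-5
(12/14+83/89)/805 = 223/100303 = 0.00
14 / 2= 7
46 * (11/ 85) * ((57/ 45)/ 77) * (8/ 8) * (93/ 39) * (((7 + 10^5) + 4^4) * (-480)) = -86928823104/ 7735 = -11238374.03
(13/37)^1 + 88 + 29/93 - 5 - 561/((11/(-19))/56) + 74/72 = 54348.69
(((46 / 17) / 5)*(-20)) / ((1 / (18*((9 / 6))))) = -292.24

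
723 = 723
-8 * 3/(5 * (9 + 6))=-8/25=-0.32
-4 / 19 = -0.21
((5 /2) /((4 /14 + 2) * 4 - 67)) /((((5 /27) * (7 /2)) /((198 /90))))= -11 /75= -0.15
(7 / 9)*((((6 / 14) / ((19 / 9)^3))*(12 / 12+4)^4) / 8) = 151875 / 54872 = 2.77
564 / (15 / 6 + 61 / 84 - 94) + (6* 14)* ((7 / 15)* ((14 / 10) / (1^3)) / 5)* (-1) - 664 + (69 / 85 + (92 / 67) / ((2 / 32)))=-5718185377 / 8684875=-658.41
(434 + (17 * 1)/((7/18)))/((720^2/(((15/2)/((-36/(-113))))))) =23617/1088640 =0.02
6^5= 7776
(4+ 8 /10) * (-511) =-12264 /5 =-2452.80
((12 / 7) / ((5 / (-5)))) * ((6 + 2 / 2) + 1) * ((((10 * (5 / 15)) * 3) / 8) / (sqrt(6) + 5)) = -600 / 133 + 120 * sqrt(6) / 133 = -2.30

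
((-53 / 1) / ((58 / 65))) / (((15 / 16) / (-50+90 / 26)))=256520 / 87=2948.51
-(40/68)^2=-100/289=-0.35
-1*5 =-5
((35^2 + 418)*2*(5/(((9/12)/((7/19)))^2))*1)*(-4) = -51524480/3249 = -15858.57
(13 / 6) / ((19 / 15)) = 65 / 38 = 1.71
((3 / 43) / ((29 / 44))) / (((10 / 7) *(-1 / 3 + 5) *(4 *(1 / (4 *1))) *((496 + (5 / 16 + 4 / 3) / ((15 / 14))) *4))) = 162 / 20304901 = 0.00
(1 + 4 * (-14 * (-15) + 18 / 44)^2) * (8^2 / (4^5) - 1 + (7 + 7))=203563739 / 88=2313224.31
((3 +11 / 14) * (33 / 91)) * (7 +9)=13992 / 637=21.97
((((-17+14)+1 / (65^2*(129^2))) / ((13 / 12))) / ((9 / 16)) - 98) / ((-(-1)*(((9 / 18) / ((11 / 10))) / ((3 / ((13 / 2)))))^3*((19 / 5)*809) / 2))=-6010097812471456 / 85739148266256875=-0.07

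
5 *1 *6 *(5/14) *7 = 75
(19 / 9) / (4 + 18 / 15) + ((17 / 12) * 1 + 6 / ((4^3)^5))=114487722335 / 62813896704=1.82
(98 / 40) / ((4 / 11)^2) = 5929 / 320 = 18.53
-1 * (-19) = 19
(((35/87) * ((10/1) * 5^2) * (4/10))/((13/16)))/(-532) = -2000/21489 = -0.09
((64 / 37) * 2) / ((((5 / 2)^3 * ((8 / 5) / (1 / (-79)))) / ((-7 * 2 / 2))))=896 / 73075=0.01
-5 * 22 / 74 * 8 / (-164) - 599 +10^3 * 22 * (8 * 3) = 800067427 / 1517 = 527401.07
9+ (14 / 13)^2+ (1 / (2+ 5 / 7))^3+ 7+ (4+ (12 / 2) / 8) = 101820517 / 4636684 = 21.96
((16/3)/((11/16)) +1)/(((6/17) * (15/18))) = 4913/165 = 29.78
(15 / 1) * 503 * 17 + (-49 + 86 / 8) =512907 / 4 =128226.75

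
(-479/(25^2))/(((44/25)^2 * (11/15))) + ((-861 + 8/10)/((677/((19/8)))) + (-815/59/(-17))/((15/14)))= -563245881107/216909662640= -2.60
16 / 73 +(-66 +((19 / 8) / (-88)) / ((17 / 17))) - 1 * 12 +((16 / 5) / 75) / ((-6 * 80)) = -22492707571 / 289080000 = -77.81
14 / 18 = 7 / 9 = 0.78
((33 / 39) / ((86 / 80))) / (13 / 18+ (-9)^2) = 7920 / 822289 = 0.01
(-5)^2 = 25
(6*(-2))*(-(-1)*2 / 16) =-3 / 2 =-1.50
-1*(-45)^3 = 91125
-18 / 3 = -6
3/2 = 1.50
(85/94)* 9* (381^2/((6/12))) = 2362726.91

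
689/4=172.25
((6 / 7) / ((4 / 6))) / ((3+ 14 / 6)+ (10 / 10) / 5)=135 / 581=0.23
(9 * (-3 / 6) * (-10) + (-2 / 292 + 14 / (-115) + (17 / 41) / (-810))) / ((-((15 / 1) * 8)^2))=-0.00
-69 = -69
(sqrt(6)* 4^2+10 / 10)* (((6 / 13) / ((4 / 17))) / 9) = 17 / 78+136* sqrt(6) / 39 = 8.76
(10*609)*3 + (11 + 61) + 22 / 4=36695 / 2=18347.50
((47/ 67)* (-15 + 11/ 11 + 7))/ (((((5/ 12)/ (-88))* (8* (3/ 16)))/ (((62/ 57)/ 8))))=1795024/ 19095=94.00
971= 971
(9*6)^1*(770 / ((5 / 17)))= 141372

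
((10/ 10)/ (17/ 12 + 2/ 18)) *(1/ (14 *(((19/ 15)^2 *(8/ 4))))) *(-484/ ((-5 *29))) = 3564/ 73283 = 0.05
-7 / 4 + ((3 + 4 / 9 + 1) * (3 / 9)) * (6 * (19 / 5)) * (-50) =-60863 / 36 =-1690.64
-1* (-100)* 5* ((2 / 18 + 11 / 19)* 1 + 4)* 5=2005000 / 171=11725.15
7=7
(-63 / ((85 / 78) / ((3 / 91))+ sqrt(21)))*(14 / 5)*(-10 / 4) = 674730 / 49603 - 20412*sqrt(21) / 49603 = 11.72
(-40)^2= 1600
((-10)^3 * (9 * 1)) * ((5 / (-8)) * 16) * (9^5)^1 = 5314410000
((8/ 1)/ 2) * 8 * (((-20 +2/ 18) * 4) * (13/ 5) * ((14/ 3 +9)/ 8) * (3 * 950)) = -290037280/ 9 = -32226364.44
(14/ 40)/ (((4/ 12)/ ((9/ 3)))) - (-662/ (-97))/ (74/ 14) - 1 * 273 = -19462513/ 71780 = -271.14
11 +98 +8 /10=549 /5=109.80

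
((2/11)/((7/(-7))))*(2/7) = -4/77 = -0.05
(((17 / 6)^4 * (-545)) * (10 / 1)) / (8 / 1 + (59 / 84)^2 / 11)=-245347113550 / 5619681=-43658.55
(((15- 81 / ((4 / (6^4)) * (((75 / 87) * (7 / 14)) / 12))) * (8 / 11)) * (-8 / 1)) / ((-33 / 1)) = -389662912 / 3025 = -128814.19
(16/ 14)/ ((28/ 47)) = 94/ 49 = 1.92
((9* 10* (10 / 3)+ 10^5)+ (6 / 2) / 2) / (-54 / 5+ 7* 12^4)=1003015 / 1451412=0.69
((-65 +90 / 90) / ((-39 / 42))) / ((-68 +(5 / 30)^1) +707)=5376 / 49855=0.11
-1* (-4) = 4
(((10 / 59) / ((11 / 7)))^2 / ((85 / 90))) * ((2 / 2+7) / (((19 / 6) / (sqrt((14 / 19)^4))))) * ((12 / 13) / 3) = 3319142400 / 638472902639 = 0.01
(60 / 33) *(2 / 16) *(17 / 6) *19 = 1615 / 132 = 12.23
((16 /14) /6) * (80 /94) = 160 /987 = 0.16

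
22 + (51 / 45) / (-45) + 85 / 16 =294703 / 10800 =27.29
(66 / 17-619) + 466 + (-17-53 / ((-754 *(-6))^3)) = -261476390463877 / 1574043427008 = -166.12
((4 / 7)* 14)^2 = 64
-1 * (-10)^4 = -10000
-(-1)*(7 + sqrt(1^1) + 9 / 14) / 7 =121 / 98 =1.23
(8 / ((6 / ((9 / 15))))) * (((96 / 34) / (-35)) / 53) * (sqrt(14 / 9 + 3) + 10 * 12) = -4608 / 31535 - 64 * sqrt(41) / 157675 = -0.15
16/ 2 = 8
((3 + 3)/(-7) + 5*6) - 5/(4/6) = 303/14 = 21.64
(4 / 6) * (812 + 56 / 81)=131656 / 243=541.79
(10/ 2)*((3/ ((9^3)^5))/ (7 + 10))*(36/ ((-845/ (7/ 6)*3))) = -14/ 197175074169308859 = -0.00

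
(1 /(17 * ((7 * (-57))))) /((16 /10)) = -5 /54264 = -0.00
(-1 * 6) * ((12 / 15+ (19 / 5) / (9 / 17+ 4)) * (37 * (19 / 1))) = -2661558 / 385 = -6913.14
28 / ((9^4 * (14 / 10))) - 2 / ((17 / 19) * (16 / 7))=-869893 / 892296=-0.97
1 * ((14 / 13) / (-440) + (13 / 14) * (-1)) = -0.93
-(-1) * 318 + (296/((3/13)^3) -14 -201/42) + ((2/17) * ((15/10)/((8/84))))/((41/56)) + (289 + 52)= 6515085985/263466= 24728.37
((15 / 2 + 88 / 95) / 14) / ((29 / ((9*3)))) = 43227 / 77140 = 0.56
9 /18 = 1 /2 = 0.50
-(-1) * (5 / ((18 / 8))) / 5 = 4 / 9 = 0.44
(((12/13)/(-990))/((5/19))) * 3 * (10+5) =-114/715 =-0.16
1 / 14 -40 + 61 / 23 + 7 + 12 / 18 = -29.61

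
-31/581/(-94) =31/54614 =0.00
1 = 1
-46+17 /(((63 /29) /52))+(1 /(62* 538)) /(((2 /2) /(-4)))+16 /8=190662833 /525357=362.92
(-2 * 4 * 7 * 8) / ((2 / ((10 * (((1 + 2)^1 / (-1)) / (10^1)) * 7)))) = 4704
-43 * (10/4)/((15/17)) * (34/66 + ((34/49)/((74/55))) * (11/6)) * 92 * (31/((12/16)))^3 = -1867554542047808/1615383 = -1156106348.80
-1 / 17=-0.06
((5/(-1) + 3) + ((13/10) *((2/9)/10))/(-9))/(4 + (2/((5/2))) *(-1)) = -8113/12960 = -0.63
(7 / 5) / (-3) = -7 / 15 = -0.47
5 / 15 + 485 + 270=2266 / 3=755.33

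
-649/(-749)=649/749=0.87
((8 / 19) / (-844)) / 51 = -0.00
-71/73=-0.97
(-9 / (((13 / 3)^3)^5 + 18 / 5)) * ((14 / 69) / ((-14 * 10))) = 43046721 / 11772755405121769106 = 0.00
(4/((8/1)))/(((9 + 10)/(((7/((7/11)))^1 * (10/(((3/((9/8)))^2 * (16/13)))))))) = 0.33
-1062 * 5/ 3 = -1770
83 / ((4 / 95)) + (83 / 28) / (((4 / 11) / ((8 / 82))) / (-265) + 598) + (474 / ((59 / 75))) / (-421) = 597020223777575 / 303083068617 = 1969.82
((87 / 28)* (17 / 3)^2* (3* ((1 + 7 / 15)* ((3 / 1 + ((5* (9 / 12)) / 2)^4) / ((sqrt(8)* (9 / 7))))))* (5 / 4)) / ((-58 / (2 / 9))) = -66666809* sqrt(2) / 10616832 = -8.88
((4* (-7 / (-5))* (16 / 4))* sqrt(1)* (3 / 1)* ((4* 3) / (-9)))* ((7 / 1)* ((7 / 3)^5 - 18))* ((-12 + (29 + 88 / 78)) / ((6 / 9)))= -13782925408 / 15795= -872613.19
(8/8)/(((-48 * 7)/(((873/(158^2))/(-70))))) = 291/195717760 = 0.00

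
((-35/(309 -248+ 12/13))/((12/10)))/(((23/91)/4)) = -11830/1587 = -7.45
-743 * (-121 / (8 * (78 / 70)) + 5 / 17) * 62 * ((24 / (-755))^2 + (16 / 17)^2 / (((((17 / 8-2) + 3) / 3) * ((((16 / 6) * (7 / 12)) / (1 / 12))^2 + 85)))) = 1818.33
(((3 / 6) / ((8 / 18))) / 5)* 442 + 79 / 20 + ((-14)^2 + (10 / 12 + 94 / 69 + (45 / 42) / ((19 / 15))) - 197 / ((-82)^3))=2550544816339 / 8433173560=302.44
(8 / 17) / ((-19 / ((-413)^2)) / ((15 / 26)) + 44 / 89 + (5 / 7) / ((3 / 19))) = 1821676920 / 19424990483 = 0.09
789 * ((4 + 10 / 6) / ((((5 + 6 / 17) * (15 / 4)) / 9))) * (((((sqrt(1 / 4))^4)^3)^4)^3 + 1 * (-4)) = -20340152883656604877424464064990208155820641518923 / 2536709766332858382349687953513751121305272320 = -8018.32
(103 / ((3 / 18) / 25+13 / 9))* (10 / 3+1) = 200850 / 653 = 307.58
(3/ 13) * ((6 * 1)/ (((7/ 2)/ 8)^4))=1179648/ 31213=37.79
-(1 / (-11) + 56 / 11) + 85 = 80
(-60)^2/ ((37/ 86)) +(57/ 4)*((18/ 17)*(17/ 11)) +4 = 6833437/ 814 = 8394.89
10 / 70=1 / 7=0.14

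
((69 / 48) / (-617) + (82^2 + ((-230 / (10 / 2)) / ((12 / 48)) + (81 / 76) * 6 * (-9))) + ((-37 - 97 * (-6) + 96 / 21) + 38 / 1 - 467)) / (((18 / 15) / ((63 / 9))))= 14449336915 / 375136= 38517.60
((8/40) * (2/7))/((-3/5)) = -2/21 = -0.10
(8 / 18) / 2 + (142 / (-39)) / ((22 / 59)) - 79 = -113954 / 1287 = -88.54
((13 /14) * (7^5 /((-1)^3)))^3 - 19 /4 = -30409307980635 /8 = -3801163497579.38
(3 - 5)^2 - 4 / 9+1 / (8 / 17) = 409 / 72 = 5.68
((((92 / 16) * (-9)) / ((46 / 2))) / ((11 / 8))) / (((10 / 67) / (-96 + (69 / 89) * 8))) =4819176 / 4895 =984.51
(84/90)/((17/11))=154/255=0.60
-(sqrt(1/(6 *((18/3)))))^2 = -1/36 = -0.03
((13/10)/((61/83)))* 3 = 3237/610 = 5.31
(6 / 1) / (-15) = -2 / 5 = -0.40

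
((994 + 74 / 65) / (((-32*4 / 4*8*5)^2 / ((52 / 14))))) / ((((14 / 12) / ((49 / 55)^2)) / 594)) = 64182699 / 70400000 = 0.91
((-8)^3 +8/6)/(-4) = 127.67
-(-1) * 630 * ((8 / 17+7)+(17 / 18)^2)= 1612135 / 306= 5268.42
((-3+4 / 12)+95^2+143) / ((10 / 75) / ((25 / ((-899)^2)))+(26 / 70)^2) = 168413000 / 79206233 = 2.13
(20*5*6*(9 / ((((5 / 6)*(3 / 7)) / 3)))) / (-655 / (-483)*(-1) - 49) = -10954440 / 12161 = -900.78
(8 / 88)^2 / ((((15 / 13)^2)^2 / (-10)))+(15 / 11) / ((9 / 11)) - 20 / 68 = 27615176 / 20827125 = 1.33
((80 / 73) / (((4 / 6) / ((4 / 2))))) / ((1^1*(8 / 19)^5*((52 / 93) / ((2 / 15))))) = 230277207 / 3887104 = 59.24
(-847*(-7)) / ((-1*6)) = -5929 / 6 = -988.17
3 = 3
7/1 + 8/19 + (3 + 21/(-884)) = 174633/16796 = 10.40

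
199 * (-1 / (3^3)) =-199 / 27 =-7.37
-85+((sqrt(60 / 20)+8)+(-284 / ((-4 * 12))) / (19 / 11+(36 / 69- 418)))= -75.28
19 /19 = 1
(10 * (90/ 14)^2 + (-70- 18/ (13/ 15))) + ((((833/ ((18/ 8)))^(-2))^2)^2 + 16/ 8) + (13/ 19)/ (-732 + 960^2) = 21564549142300095947729621001001072171/ 66455500484712987176047995259650048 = 324.50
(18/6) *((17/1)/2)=51/2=25.50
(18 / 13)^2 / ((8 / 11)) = 2.64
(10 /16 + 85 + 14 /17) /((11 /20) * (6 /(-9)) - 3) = -176355 /6868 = -25.68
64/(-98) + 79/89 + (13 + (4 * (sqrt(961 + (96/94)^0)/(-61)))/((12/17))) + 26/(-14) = 49617/4361 -17 * sqrt(962)/183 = 8.50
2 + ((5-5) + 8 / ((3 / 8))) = 70 / 3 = 23.33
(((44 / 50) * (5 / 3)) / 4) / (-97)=-11 / 2910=-0.00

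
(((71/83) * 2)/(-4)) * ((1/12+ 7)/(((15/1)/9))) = -1.82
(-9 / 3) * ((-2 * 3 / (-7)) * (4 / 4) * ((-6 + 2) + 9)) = -90 / 7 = -12.86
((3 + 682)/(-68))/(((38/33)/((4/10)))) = -4521/1292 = -3.50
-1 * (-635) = 635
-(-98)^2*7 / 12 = -16807 / 3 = -5602.33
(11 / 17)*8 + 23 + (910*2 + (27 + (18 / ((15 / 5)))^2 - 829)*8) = -72757 / 17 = -4279.82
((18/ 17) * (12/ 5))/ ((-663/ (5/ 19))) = -72/ 71383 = -0.00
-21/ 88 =-0.24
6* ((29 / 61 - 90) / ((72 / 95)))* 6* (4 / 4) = -518795 / 122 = -4252.42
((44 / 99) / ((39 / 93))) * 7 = 7.42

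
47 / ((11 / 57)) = 2679 / 11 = 243.55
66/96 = 11/16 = 0.69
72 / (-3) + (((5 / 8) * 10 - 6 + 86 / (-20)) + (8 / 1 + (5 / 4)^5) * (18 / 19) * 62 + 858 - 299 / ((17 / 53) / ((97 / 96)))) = 666310709 / 1240320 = 537.21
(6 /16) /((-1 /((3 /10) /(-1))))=9 /80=0.11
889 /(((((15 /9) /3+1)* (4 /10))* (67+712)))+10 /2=21295 /3116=6.83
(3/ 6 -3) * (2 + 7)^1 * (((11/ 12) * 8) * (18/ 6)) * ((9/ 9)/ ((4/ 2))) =-495/ 2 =-247.50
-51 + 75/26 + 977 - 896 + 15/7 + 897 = 169629/182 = 932.03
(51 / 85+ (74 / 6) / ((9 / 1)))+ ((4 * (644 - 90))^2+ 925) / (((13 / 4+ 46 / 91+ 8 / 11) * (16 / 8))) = 442485923768 / 807705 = 547831.11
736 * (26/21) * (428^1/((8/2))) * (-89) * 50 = -433886019.05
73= 73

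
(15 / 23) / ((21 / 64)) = 320 / 161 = 1.99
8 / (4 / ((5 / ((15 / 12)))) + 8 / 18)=72 / 13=5.54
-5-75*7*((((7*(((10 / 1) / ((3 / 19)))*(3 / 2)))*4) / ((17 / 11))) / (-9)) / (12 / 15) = 6400370 / 51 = 125497.45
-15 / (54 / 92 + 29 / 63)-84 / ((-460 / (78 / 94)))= -46493937 / 3280835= -14.17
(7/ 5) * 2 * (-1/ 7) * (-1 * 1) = 2/ 5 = 0.40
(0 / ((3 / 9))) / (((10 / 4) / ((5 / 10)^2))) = 0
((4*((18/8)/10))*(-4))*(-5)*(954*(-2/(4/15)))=-128790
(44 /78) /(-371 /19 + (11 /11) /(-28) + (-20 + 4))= -11704 /737841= -0.02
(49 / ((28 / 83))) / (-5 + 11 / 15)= -8715 / 256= -34.04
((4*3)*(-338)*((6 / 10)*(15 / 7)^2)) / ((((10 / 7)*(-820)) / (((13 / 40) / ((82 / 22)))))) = 1957527 / 2353400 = 0.83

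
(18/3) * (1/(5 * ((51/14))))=28/85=0.33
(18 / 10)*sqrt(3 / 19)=9*sqrt(57) / 95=0.72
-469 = -469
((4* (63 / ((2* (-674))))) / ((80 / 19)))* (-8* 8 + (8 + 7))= 58653 / 26960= 2.18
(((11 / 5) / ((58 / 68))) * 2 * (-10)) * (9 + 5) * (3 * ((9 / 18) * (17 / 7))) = -76296 / 29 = -2630.90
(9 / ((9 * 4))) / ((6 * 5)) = 1 / 120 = 0.01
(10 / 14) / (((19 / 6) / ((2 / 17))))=60 / 2261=0.03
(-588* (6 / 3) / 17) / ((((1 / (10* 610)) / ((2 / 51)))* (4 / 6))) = -7173600 / 289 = -24822.15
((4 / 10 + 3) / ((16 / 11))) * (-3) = -7.01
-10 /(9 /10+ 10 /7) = -700 /163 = -4.29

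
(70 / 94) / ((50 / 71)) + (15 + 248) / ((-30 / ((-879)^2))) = -318353797 / 47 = -6773485.04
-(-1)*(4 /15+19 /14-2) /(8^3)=-79 /107520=-0.00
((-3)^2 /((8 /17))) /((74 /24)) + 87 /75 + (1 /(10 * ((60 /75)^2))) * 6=122843 /14800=8.30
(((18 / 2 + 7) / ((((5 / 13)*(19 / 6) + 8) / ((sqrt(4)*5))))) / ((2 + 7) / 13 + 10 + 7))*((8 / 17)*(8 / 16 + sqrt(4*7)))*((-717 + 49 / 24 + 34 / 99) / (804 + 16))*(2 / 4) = -153039640*sqrt(7) / 380367537 - 38259910 / 380367537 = -1.17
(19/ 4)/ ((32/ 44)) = 209/ 32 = 6.53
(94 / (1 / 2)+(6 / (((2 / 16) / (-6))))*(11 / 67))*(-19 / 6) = -445.60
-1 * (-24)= 24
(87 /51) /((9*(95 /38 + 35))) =58 /11475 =0.01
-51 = -51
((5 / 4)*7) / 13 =35 / 52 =0.67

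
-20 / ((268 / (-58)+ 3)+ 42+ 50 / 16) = -4640 / 10093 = -0.46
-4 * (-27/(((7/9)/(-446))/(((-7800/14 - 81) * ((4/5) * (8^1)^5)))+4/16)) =253820679487488/587547869429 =432.00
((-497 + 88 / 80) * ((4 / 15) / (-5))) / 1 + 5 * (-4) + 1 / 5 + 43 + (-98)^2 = 1206706 / 125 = 9653.65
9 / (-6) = -3 / 2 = -1.50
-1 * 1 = -1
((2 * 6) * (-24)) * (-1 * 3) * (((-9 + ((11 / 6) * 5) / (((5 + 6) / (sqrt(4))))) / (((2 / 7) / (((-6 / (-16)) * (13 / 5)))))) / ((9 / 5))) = -12012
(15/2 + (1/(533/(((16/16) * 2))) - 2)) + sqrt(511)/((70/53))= 5867/1066 + 53 * sqrt(511)/70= 22.62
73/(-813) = -73/813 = -0.09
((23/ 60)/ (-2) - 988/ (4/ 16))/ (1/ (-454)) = 107657701/ 60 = 1794295.02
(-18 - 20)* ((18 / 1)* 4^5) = -700416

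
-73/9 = -8.11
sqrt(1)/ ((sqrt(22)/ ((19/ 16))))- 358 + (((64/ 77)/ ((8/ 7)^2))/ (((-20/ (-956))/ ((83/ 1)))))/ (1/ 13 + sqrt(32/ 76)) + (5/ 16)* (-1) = -969085663/ 1173040 + 19* sqrt(22)/ 352 + 46934342* sqrt(38)/ 73315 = 3120.42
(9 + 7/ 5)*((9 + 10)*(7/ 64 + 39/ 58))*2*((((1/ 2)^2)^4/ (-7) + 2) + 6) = 1027524199/ 415744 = 2471.53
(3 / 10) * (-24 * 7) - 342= -1962 / 5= -392.40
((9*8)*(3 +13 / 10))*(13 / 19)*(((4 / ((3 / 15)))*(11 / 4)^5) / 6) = 270082527 / 2432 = 111053.67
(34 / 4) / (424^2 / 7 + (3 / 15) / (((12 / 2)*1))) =0.00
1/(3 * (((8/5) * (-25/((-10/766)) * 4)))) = 1/36768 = 0.00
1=1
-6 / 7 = -0.86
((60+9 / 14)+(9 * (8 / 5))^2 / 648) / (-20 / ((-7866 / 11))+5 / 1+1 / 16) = 671347368 / 56058275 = 11.98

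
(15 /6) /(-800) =-1 /320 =-0.00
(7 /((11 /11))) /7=1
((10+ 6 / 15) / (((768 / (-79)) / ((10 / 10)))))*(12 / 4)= -1027 / 320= -3.21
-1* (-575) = 575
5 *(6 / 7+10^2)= 3530 / 7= 504.29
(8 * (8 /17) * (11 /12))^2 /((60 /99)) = 19.65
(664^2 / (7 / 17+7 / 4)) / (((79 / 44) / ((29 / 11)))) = 3477787648 / 11613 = 299473.66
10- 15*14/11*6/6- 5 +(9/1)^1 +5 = -1/11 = -0.09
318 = 318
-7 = -7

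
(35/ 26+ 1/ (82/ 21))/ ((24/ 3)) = 427/ 2132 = 0.20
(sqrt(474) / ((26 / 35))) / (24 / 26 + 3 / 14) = 245*sqrt(474) / 207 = 25.77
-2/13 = -0.15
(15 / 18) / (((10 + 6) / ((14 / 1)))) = 35 / 48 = 0.73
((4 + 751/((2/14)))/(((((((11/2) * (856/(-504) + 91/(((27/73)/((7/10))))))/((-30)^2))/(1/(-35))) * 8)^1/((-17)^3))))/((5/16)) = 1004942751840/3545267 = 283460.39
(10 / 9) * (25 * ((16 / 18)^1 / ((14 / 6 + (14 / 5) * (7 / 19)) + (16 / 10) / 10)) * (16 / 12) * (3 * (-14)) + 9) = -382.27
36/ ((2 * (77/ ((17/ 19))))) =306/ 1463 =0.21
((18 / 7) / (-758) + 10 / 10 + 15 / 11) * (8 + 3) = 68879 / 2653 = 25.96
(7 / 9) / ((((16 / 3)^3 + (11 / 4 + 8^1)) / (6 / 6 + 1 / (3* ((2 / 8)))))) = 196 / 17545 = 0.01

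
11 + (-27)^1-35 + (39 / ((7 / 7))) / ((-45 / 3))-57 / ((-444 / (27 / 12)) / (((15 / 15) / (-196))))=-31097431 / 580160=-53.60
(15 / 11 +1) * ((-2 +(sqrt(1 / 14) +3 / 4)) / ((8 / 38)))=-1235 / 88 +247 * sqrt(14) / 308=-11.03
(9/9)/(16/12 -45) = -3/131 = -0.02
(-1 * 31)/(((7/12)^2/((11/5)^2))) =-540144/1225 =-440.93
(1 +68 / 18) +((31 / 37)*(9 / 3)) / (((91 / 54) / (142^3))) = 129415035805 / 30303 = 4270700.45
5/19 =0.26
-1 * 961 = -961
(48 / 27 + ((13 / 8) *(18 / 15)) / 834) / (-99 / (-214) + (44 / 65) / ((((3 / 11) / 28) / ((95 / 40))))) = 123906107 / 11521057812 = 0.01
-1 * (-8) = 8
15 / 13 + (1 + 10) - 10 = 2.15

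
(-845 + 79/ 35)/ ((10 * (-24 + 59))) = -14748/ 6125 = -2.41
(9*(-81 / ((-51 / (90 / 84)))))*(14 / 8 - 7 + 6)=10935 / 952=11.49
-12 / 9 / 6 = -2 / 9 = -0.22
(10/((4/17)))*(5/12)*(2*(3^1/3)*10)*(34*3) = 36125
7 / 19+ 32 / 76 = 15 / 19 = 0.79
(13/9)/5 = 13/45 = 0.29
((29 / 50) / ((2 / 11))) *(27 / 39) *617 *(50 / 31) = 1771407 / 806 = 2197.78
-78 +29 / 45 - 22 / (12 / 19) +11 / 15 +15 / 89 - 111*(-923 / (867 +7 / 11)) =259763167 / 38223720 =6.80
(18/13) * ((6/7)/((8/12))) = 162/91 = 1.78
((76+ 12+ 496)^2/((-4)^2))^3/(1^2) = 9685390482496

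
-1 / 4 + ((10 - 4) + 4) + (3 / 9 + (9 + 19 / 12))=62 / 3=20.67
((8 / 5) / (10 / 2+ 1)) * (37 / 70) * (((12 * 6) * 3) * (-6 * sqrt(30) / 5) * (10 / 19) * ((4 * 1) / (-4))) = 63936 * sqrt(30) / 3325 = 105.32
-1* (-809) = 809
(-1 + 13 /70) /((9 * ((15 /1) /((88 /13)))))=-836 /20475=-0.04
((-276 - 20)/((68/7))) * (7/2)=-1813/17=-106.65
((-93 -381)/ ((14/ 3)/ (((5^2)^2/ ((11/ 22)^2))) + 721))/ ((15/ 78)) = -9243000/ 2703757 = -3.42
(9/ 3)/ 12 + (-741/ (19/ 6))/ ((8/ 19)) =-1111/ 2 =-555.50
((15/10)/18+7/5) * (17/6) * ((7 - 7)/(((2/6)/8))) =0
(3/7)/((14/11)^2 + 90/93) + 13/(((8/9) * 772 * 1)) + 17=17.18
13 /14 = 0.93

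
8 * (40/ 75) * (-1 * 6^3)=-4608/ 5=-921.60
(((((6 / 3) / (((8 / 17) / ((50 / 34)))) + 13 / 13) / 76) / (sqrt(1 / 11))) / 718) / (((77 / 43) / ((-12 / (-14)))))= 0.00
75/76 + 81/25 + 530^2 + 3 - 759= 532281631/1900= 280148.23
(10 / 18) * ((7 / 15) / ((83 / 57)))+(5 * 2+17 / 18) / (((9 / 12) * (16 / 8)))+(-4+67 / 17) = 282509 / 38097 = 7.42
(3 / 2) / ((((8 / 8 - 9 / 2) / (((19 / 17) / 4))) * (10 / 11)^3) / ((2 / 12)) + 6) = -25289 / 850844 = -0.03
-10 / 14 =-5 / 7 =-0.71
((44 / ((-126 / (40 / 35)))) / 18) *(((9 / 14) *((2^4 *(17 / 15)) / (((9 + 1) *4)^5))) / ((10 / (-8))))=187 / 92610000000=0.00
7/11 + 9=106/11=9.64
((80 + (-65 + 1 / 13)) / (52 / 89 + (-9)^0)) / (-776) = -0.01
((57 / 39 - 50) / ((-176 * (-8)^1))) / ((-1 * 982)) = 631 / 17974528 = 0.00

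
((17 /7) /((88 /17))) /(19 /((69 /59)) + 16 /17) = 338997 /12419176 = 0.03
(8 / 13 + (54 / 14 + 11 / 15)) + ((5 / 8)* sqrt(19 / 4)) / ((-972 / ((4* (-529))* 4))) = 7106 / 1365 + 2645* sqrt(19) / 972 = 17.07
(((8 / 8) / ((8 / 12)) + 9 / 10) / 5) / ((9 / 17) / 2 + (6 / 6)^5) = 0.38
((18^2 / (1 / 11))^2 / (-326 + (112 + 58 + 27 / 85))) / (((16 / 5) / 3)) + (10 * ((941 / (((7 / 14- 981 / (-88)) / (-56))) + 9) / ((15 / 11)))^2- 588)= 2077042185079359343 / 18958528125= 109557143.43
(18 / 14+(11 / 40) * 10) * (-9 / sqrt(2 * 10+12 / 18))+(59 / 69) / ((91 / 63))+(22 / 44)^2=1007 / 1196 - 1017 * sqrt(186) / 1736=-7.15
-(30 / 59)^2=-900 / 3481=-0.26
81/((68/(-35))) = -2835/68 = -41.69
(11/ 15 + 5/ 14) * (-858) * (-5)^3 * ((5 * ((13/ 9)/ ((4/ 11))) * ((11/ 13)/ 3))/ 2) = 495298375/ 1512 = 327578.29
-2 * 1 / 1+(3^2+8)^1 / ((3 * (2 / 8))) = 62 / 3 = 20.67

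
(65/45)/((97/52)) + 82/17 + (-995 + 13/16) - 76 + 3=-1061.59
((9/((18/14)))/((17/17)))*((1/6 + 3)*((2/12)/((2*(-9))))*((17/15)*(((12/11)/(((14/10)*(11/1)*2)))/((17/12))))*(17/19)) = -17/3267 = -0.01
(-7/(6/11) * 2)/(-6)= 77/18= 4.28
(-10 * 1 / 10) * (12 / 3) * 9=-36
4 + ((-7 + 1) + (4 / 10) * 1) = -8 / 5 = -1.60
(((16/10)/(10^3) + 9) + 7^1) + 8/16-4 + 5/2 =9376/625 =15.00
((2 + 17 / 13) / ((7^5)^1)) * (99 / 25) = 4257 / 5462275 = 0.00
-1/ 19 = -0.05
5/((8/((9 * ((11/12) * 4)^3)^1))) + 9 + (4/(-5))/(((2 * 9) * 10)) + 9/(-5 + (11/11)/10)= 25088533/88200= 284.45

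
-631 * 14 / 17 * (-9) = 79506 / 17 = 4676.82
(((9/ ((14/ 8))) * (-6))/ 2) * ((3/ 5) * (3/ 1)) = -27.77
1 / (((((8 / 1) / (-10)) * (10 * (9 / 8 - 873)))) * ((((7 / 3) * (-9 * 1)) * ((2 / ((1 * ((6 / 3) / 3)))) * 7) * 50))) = -1 / 153798750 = -0.00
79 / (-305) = -79 / 305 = -0.26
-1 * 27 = -27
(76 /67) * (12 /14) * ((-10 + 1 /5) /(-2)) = 4.76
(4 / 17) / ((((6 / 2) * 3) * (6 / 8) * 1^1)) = 16 / 459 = 0.03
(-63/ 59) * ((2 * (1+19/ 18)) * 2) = -518/ 59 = -8.78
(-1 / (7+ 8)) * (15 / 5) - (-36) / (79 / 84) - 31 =2796 / 395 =7.08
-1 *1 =-1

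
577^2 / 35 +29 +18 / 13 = 4341902 / 455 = 9542.64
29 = 29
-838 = -838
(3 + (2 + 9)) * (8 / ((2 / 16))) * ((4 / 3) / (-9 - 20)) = -3584 / 87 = -41.20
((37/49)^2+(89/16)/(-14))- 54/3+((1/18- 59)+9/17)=-896249335/11755296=-76.24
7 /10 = 0.70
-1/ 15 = -0.07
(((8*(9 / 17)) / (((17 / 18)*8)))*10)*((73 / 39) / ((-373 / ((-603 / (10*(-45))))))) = -264114 / 7006805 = -0.04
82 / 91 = 0.90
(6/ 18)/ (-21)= -1/ 63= -0.02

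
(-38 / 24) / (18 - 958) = 0.00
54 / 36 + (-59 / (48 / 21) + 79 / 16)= -155 / 8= -19.38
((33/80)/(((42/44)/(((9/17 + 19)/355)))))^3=0.00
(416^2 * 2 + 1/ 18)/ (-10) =-6230017/ 180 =-34611.21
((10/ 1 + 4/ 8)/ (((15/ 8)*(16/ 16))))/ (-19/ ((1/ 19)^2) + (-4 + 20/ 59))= -1652/ 2024485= -0.00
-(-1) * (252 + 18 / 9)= 254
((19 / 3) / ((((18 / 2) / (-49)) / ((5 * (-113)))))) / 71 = 274.39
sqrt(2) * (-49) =-49 * sqrt(2) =-69.30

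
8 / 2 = 4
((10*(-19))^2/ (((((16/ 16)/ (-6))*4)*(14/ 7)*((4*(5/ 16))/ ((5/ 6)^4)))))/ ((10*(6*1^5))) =-225625/ 1296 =-174.09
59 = 59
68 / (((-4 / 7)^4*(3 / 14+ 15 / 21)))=285719 / 416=686.82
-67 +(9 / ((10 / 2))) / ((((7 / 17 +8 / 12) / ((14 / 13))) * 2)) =-236312 / 3575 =-66.10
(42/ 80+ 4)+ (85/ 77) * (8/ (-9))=98233/ 27720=3.54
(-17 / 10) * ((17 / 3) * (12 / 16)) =-289 / 40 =-7.22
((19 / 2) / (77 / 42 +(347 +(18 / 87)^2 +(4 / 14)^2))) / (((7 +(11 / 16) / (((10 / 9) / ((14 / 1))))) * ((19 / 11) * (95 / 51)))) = 9325008 / 17261316365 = 0.00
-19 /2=-9.50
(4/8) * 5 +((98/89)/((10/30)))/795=118121/47170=2.50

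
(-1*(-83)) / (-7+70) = 83 / 63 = 1.32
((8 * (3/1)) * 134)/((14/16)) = 3675.43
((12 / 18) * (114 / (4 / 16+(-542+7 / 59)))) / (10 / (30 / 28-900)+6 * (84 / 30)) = -5643114 / 675197215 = -0.01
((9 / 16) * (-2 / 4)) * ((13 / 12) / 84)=-13 / 3584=-0.00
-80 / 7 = -11.43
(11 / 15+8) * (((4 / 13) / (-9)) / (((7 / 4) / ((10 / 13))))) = -4192 / 31941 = -0.13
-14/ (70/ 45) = -9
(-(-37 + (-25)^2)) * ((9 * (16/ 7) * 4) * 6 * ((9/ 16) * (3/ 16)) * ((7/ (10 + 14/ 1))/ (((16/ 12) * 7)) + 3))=-1484973/ 16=-92810.81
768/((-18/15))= -640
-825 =-825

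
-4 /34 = -2 /17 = -0.12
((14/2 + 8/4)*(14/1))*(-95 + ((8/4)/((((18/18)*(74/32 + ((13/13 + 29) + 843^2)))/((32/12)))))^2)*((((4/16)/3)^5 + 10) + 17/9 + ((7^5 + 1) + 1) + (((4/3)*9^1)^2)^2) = -7231855686793386152231286041/16086664018476873216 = -449555960.05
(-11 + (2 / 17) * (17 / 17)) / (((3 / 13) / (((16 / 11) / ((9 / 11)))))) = -38480 / 459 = -83.83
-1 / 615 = -0.00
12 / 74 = 6 / 37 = 0.16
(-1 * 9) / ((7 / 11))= -99 / 7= -14.14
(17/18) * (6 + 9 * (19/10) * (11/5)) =12359/300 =41.20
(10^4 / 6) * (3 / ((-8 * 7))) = -625 / 7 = -89.29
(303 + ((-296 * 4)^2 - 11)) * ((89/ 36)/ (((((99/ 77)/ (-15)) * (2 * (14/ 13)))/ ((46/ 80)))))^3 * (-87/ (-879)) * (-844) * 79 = 3193191723292300554829147/ 755907821568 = 4224313642725.08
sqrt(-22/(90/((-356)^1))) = 2 * sqrt(4895)/15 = 9.33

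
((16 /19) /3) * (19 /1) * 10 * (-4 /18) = -320 /27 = -11.85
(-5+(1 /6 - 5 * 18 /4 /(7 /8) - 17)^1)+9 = -1619 /42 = -38.55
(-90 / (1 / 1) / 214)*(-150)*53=357750 / 107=3343.46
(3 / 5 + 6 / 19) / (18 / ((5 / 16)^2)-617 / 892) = 0.00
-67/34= -1.97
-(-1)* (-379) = -379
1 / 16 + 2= 33 / 16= 2.06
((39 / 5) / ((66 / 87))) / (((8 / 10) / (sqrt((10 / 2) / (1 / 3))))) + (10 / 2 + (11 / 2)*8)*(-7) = -343 + 1131*sqrt(15) / 88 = -293.22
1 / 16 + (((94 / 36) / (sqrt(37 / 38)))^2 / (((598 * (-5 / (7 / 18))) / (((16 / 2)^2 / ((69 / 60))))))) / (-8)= 0.07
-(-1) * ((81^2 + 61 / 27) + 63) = 178909 / 27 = 6626.26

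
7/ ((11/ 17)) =119/ 11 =10.82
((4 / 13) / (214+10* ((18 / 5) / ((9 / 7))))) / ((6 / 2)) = 0.00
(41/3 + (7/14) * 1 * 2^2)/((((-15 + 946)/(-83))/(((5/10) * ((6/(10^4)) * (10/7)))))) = -3901/6517000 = -0.00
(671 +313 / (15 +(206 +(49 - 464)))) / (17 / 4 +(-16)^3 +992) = -86574 / 400901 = -0.22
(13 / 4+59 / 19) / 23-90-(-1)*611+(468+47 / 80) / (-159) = 125269807 / 241680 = 518.33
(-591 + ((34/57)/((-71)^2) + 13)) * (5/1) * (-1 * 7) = 5812826320/287337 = 20230.00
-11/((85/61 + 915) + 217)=-671/69137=-0.01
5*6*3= 90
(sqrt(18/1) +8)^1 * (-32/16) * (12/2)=-96 - 36 * sqrt(2)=-146.91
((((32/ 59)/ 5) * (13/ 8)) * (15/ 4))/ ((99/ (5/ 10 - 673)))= -17485/ 3894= -4.49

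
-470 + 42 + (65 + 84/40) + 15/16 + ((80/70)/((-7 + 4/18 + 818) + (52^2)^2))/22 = -5837165797317/16216038608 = -359.96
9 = 9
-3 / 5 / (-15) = 1 / 25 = 0.04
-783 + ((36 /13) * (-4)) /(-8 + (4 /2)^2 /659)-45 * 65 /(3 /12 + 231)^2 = -781.67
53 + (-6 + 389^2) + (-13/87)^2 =1145704561/7569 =151368.02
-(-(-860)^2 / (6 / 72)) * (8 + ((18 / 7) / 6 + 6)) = 896395200 / 7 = 128056457.14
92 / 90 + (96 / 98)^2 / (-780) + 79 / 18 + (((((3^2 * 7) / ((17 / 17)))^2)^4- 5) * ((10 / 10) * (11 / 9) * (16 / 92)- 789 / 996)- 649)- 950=-154266962579656315997081 / 1072541106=-143833147015678.41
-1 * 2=-2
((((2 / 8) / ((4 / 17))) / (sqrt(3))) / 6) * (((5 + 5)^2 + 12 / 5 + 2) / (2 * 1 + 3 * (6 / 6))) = 493 * sqrt(3) / 400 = 2.13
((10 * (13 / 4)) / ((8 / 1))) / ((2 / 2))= 65 / 16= 4.06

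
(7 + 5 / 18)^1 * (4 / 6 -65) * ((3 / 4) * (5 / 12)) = -126415 / 864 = -146.31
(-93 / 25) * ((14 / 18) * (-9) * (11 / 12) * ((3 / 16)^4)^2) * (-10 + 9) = -15661107 / 429496729600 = -0.00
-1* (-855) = 855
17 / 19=0.89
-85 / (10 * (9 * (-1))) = 17 / 18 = 0.94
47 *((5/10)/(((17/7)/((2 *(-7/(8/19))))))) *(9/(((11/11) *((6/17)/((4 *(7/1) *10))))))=-4594485/2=-2297242.50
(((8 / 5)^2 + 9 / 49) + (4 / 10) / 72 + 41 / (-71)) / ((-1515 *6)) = -6800011 / 28461699000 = -0.00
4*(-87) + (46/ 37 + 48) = -11054/ 37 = -298.76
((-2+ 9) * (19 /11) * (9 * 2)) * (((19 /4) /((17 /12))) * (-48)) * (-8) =52399872 /187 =280213.22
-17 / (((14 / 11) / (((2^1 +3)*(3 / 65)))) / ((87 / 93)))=-16269 / 5642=-2.88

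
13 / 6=2.17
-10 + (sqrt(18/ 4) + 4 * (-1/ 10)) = -52/ 5 + 3 * sqrt(2)/ 2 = -8.28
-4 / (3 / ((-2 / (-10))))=-4 / 15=-0.27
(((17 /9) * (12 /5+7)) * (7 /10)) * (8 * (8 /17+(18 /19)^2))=11049136 /81225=136.03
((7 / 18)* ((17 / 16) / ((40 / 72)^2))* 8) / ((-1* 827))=-1071 / 82700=-0.01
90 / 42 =15 / 7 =2.14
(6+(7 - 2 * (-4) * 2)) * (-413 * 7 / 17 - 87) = -126730 / 17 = -7454.71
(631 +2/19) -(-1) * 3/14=167931/266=631.32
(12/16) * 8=6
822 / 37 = 22.22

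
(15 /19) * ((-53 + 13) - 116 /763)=-459540 /14497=-31.70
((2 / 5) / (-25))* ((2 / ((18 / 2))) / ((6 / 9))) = -2 / 375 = -0.01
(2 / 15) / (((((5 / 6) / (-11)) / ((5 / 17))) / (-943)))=41492 / 85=488.14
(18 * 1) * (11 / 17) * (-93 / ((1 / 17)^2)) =-313038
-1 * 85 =-85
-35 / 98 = -5 / 14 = -0.36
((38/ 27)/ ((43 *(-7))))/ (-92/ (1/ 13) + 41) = 38/ 9386685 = 0.00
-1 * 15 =-15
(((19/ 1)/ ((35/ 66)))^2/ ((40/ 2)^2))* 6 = 1179387/ 61250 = 19.26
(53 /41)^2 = 2809 /1681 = 1.67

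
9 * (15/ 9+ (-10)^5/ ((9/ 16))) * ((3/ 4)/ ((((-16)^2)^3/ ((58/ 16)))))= -139198695/ 536870912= -0.26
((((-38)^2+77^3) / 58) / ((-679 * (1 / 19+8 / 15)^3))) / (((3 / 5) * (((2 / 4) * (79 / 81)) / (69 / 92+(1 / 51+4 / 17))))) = -97801298915653125 / 492666678328076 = -198.51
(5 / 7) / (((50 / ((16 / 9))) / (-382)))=-3056 / 315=-9.70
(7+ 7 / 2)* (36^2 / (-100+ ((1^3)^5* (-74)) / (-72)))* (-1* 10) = 699840 / 509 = 1374.93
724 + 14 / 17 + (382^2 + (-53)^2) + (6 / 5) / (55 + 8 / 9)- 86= 149371.85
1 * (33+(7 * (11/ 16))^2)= 14377/ 256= 56.16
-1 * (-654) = 654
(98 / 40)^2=2401 / 400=6.00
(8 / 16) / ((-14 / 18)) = -9 / 14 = -0.64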